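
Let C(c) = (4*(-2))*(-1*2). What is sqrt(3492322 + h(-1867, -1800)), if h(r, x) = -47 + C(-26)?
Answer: sqrt(3492291) ≈ 1868.8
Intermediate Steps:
C(c) = 16 (C(c) = -8*(-2) = 16)
h(r, x) = -31 (h(r, x) = -47 + 16 = -31)
sqrt(3492322 + h(-1867, -1800)) = sqrt(3492322 - 31) = sqrt(3492291)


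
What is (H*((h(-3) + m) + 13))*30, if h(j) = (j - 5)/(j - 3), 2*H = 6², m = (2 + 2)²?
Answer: 16380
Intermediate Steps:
m = 16 (m = 4² = 16)
H = 18 (H = (½)*6² = (½)*36 = 18)
h(j) = (-5 + j)/(-3 + j)
(H*((h(-3) + m) + 13))*30 = (18*(((-5 - 3)/(-3 - 3) + 16) + 13))*30 = (18*((-8/(-6) + 16) + 13))*30 = (18*((-⅙*(-8) + 16) + 13))*30 = (18*((4/3 + 16) + 13))*30 = (18*(52/3 + 13))*30 = (18*(91/3))*30 = 546*30 = 16380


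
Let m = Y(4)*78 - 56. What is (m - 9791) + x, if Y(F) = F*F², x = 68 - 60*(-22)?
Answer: -3467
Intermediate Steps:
x = 1388 (x = 68 + 1320 = 1388)
Y(F) = F³
m = 4936 (m = 4³*78 - 56 = 64*78 - 56 = 4992 - 56 = 4936)
(m - 9791) + x = (4936 - 9791) + 1388 = -4855 + 1388 = -3467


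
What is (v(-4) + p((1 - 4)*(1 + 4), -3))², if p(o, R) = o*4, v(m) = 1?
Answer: 3481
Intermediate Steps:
p(o, R) = 4*o
(v(-4) + p((1 - 4)*(1 + 4), -3))² = (1 + 4*((1 - 4)*(1 + 4)))² = (1 + 4*(-3*5))² = (1 + 4*(-15))² = (1 - 60)² = (-59)² = 3481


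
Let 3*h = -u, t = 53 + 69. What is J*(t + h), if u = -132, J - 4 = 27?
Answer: 5146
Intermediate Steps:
J = 31 (J = 4 + 27 = 31)
t = 122
h = 44 (h = (-1*(-132))/3 = (1/3)*132 = 44)
J*(t + h) = 31*(122 + 44) = 31*166 = 5146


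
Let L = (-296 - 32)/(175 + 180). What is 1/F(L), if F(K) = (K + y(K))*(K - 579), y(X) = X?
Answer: 126025/135052688 ≈ 0.00093315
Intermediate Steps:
L = -328/355 ≈ -0.92394
F(K) = 2*K*(-579 + K) (F(K) = (K + K)*(K - 579) = (2*K)*(-579 + K) = 2*K*(-579 + K))
1/F(L) = 1/(2*(-328/355)*(-579 - 328/355)) = 1/(2*(-328/355)*(-205873/355)) = 1/(135052688/126025) = 126025/135052688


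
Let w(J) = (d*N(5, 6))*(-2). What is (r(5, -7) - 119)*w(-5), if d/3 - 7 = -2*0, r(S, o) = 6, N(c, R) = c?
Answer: 23730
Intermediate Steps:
d = 21 (d = 21 + 3*(-2*0) = 21 + 3*0 = 21 + 0 = 21)
w(J) = -210 (w(J) = (21*5)*(-2) = 105*(-2) = -210)
(r(5, -7) - 119)*w(-5) = (6 - 119)*(-210) = -113*(-210) = 23730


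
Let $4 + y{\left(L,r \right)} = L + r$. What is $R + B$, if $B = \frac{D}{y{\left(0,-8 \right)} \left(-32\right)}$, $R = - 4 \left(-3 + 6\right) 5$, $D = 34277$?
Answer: $\frac{11237}{384} \approx 29.263$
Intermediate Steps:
$y{\left(L,r \right)} = -4 + L + r$ ($y{\left(L,r \right)} = -4 + \left(L + r\right) = -4 + L + r$)
$R = -60$ ($R = \left(-4\right) 3 \cdot 5 = \left(-12\right) 5 = -60$)
$B = \frac{34277}{384}$ ($B = \frac{34277}{\left(-4 + 0 - 8\right) \left(-32\right)} = \frac{34277}{\left(-12\right) \left(-32\right)} = \frac{34277}{384} \approx 89.263$)
$R + B = -60 + \frac{34277}{384} = \frac{11237}{384}$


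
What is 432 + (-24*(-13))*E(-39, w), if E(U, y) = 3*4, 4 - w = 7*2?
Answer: 4176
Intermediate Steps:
w = -10 (w = 4 - 7*2 = 4 - 1*14 = 4 - 14 = -10)
E(U, y) = 12
432 + (-24*(-13))*E(-39, w) = 432 - 24*(-13)*12 = 432 + 312*12 = 432 + 3744 = 4176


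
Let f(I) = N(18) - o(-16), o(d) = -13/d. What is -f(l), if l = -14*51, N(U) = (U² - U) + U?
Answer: -5171/16 ≈ -323.19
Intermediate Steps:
N(U) = U²
l = -714
f(I) = 5171/16 (f(I) = 18² - (-13)/(-16) = 324 - (-13)*(-1)/16 = 324 - 1*13/16 = 324 - 13/16 = 5171/16)
-f(l) = -1*5171/16 = -5171/16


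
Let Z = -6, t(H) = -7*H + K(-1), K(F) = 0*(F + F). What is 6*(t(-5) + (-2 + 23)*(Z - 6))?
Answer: -1302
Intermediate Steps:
K(F) = 0 (K(F) = 0*(2*F) = 0)
t(H) = -7*H (t(H) = -7*H + 0 = -7*H)
6*(t(-5) + (-2 + 23)*(Z - 6)) = 6*(-7*(-5) + (-2 + 23)*(-6 - 6)) = 6*(35 + 21*(-12)) = 6*(35 - 252) = 6*(-217) = -1302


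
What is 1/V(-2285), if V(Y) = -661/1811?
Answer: -1811/661 ≈ -2.7398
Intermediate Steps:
V(Y) = -661/1811 (V(Y) = -661*1/1811 = -661/1811)
1/V(-2285) = 1/(-661/1811) = -1811/661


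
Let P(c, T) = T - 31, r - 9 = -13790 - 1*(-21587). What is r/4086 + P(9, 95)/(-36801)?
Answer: 15944839/8353827 ≈ 1.9087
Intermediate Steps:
r = 7806 (r = 9 + (-13790 - 1*(-21587)) = 9 + (-13790 + 21587) = 9 + 7797 = 7806)
P(c, T) = -31 + T
r/4086 + P(9, 95)/(-36801) = 7806/4086 + (-31 + 95)/(-36801) = 7806*(1/4086) + 64*(-1/36801) = 1301/681 - 64/36801 = 15944839/8353827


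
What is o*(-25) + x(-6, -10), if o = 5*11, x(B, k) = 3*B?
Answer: -1393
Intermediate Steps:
o = 55
o*(-25) + x(-6, -10) = 55*(-25) + 3*(-6) = -1375 - 18 = -1393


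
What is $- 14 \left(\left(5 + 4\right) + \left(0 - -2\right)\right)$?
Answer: $-154$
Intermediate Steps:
$- 14 \left(\left(5 + 4\right) + \left(0 - -2\right)\right) = - 14 \left(9 + \left(0 + 2\right)\right) = - 14 \left(9 + 2\right) = \left(-14\right) 11 = -154$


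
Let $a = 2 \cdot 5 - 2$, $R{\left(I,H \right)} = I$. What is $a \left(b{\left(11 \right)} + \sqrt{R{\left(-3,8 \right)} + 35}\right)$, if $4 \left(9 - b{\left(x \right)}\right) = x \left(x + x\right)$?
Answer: $-412 + 32 \sqrt{2} \approx -366.75$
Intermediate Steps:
$a = 8$ ($a = 10 - 2 = 8$)
$b{\left(x \right)} = 9 - \frac{x^{2}}{2}$ ($b{\left(x \right)} = 9 - \frac{x \left(x + x\right)}{4} = 9 - \frac{x 2 x}{4} = 9 - \frac{2 x^{2}}{4} = 9 - \frac{x^{2}}{2}$)
$a \left(b{\left(11 \right)} + \sqrt{R{\left(-3,8 \right)} + 35}\right) = 8 \left(\left(9 - \frac{11^{2}}{2}\right) + \sqrt{-3 + 35}\right) = 8 \left(\left(9 - \frac{121}{2}\right) + \sqrt{32}\right) = 8 \left(\left(9 - \frac{121}{2}\right) + 4 \sqrt{2}\right) = 8 \left(- \frac{103}{2} + 4 \sqrt{2}\right) = -412 + 32 \sqrt{2}$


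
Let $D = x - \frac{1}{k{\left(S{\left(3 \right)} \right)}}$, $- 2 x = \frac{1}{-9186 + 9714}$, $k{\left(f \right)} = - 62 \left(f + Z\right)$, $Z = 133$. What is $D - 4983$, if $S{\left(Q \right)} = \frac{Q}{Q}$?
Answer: $- \frac{10929275509}{2193312} \approx -4983.0$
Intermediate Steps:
$S{\left(Q \right)} = 1$
$k{\left(f \right)} = -8246 - 62 f$ ($k{\left(f \right)} = - 62 \left(f + 133\right) = - 62 \left(133 + f\right) = -8246 - 62 f$)
$x = - \frac{1}{1056}$ ($x = - \frac{1}{2 \left(-9186 + 9714\right)} = - \frac{1}{2 \cdot 528} = \left(- \frac{1}{2}\right) \frac{1}{528} = - \frac{1}{1056} \approx -0.00094697$)
$D = - \frac{1813}{2193312}$ ($D = - \frac{1}{1056} - \frac{1}{-8246 - 62} = - \frac{1}{1056} - \frac{1}{-8308} = - \frac{1}{1056} - - \frac{1}{8308} = - \frac{1}{1056} + \frac{1}{8308} = - \frac{1813}{2193312} \approx -0.0008266$)
$D - 4983 = - \frac{1813}{2193312} - 4983 = - \frac{10929275509}{2193312}$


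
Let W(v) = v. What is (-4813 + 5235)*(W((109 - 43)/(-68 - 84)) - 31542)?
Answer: -505814475/38 ≈ -1.3311e+7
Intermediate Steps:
(-4813 + 5235)*(W((109 - 43)/(-68 - 84)) - 31542) = (-4813 + 5235)*((109 - 43)/(-68 - 84) - 31542) = 422*(66/(-152) - 31542) = 422*(66*(-1/152) - 31542) = 422*(-33/76 - 31542) = 422*(-2397225/76) = -505814475/38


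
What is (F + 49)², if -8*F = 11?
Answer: 145161/64 ≈ 2268.1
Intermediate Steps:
F = -11/8 (F = -⅛*11 = -11/8 ≈ -1.3750)
(F + 49)² = (-11/8 + 49)² = (381/8)² = 145161/64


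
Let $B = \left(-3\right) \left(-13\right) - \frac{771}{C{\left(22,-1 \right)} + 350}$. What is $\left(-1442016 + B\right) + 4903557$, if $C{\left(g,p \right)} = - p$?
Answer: $\frac{405004603}{117} \approx 3.4616 \cdot 10^{6}$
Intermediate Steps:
$B = \frac{4306}{117}$ ($B = \left(-3\right) \left(-13\right) - \frac{771}{\left(-1\right) \left(-1\right) + 350} = 39 - \frac{771}{1 + 350} = 39 - \frac{771}{351} = 39 - \frac{257}{117} = \frac{4306}{117} \approx 36.803$)
$\left(-1442016 + B\right) + 4903557 = \left(-1442016 + \frac{4306}{117}\right) + 4903557 = - \frac{168711566}{117} + 4903557 = \frac{405004603}{117}$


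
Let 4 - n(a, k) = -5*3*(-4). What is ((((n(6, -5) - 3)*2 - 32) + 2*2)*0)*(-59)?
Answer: 0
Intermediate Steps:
n(a, k) = -56 (n(a, k) = 4 - (-5*3)*(-4) = 4 - (-15)*(-4) = 4 - 1*60 = 4 - 60 = -56)
((((n(6, -5) - 3)*2 - 32) + 2*2)*0)*(-59) = ((((-56 - 3)*2 - 32) + 2*2)*0)*(-59) = (((-59*2 - 32) + 4)*0)*(-59) = (((-118 - 32) + 4)*0)*(-59) = ((-150 + 4)*0)*(-59) = -146*0*(-59) = 0*(-59) = 0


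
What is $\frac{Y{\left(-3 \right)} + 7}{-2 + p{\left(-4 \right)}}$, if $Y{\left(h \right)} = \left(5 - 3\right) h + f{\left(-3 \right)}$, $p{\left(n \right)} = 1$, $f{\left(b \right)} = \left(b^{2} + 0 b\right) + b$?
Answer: $-7$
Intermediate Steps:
$f{\left(b \right)} = b + b^{2}$ ($f{\left(b \right)} = \left(b^{2} + 0\right) + b = b^{2} + b = b + b^{2}$)
$Y{\left(h \right)} = 6 + 2 h$ ($Y{\left(h \right)} = \left(5 - 3\right) h - 3 \left(1 - 3\right) = 2 h - -6 = 2 h + 6 = 6 + 2 h$)
$\frac{Y{\left(-3 \right)} + 7}{-2 + p{\left(-4 \right)}} = \frac{\left(6 + 2 \left(-3\right)\right) + 7}{-2 + 1} = \frac{\left(6 - 6\right) + 7}{-1} = \left(0 + 7\right) \left(-1\right) = 7 \left(-1\right) = -7$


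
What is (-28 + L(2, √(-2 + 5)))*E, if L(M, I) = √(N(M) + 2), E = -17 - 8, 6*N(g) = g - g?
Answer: 700 - 25*√2 ≈ 664.64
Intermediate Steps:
N(g) = 0 (N(g) = (g - g)/6 = (⅙)*0 = 0)
E = -25
L(M, I) = √2 (L(M, I) = √(0 + 2) = √2)
(-28 + L(2, √(-2 + 5)))*E = (-28 + √2)*(-25) = 700 - 25*√2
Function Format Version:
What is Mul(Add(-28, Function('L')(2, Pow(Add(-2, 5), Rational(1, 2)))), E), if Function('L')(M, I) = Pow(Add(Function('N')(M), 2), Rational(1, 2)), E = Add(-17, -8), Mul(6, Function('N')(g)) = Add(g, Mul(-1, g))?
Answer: Add(700, Mul(-25, Pow(2, Rational(1, 2)))) ≈ 664.64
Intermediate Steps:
Function('N')(g) = 0 (Function('N')(g) = Mul(Rational(1, 6), Add(g, Mul(-1, g))) = Mul(Rational(1, 6), 0) = 0)
E = -25
Function('L')(M, I) = Pow(2, Rational(1, 2)) (Function('L')(M, I) = Pow(Add(0, 2), Rational(1, 2)) = Pow(2, Rational(1, 2)))
Mul(Add(-28, Function('L')(2, Pow(Add(-2, 5), Rational(1, 2)))), E) = Mul(Add(-28, Pow(2, Rational(1, 2))), -25) = Add(700, Mul(-25, Pow(2, Rational(1, 2))))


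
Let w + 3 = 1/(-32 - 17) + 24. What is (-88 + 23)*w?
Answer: -66820/49 ≈ -1363.7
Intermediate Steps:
w = 1028/49 (w = -3 + (1/(-32 - 17) + 24) = -3 + (1/(-49) + 24) = -3 + (-1/49 + 24) = -3 + 1175/49 = 1028/49 ≈ 20.980)
(-88 + 23)*w = (-88 + 23)*(1028/49) = -65*1028/49 = -66820/49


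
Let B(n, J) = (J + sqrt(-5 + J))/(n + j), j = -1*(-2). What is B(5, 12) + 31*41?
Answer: 8909/7 + sqrt(7)/7 ≈ 1273.1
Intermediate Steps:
j = 2
B(n, J) = (J + sqrt(-5 + J))/(2 + n) (B(n, J) = (J + sqrt(-5 + J))/(n + 2) = (J + sqrt(-5 + J))/(2 + n))
B(5, 12) + 31*41 = (12 + sqrt(-5 + 12))/(2 + 5) + 31*41 = (12 + sqrt(7))/7 + 1271 = (12/7 + sqrt(7)/7) + 1271 = 8909/7 + sqrt(7)/7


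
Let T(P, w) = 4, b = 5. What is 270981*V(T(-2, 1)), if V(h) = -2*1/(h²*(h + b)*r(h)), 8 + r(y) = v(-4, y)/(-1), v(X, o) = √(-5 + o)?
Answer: 30109/65 - 30109*I/520 ≈ 463.22 - 57.902*I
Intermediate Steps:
r(y) = -8 - √(-5 + y) (r(y) = -8 + √(-5 + y)/(-1) = -8 + √(-5 + y)*(-1) = -8 - √(-5 + y))
V(h) = -2/(h²*(-8 - √(-5 + h))*(5 + h)) (V(h) = -2*1/(h²*(-8 - √(-5 + h))*(h + 5)) = -2*1/(h²*(-8 - √(-5 + h))*(5 + h)) = -2/(h²*(-8 - √(-5 + h))*(5 + h)))
270981*V(T(-2, 1)) = 270981*(2/(4²*(5 + 4)*(8 + √(-5 + 4)))) = 270981*(2*(1/16)/(9*(8 + √(-1)))) = 270981*(2*(1/16)*(⅑)/(8 + I)) = 270981*(2*(1/16)*(⅑)*((8 - I)/65)) = 270981*(1/585 - I/4680) = 30109/65 - 30109*I/520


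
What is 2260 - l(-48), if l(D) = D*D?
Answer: -44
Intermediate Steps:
l(D) = D**2
2260 - l(-48) = 2260 - 1*(-48)**2 = 2260 - 1*2304 = 2260 - 2304 = -44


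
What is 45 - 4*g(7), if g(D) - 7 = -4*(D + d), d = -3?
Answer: 81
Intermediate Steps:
g(D) = 19 - 4*D (g(D) = 7 - 4*(D - 3) = 7 - 4*(-3 + D) = 7 + (12 - 4*D) = 19 - 4*D)
45 - 4*g(7) = 45 - 4*(19 - 4*7) = 45 - 4*(19 - 28) = 45 - 4*(-9) = 45 + 36 = 81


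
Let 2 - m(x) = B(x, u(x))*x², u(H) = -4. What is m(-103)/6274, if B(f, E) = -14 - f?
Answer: -944199/6274 ≈ -150.49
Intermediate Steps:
m(x) = 2 - x²*(-14 - x) (m(x) = 2 - (-14 - x)*x² = 2 - x²*(-14 - x))
m(-103)/6274 = (2 + (-103)²*(14 - 103))/6274 = (2 + 10609*(-89))*(1/6274) = (2 - 944201)*(1/6274) = -944199*1/6274 = -944199/6274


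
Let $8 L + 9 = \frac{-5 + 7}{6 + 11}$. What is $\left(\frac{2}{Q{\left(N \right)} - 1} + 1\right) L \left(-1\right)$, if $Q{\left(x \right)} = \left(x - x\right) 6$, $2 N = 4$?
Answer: $- \frac{151}{136} \approx -1.1103$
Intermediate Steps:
$N = 2$ ($N = \frac{1}{2} \cdot 4 = 2$)
$Q{\left(x \right)} = 0$ ($Q{\left(x \right)} = 0 \cdot 6 = 0$)
$L = - \frac{151}{136}$ ($L = - \frac{9}{8} + \frac{\left(-5 + 7\right) \frac{1}{6 + 11}}{8} = - \frac{9}{8} + \frac{2 \cdot \frac{1}{17}}{8} = - \frac{9}{8} + \frac{1}{8} \cdot \frac{2}{17} = - \frac{9}{8} + \frac{1}{68} = - \frac{151}{136} \approx -1.1103$)
$\left(\frac{2}{Q{\left(N \right)} - 1} + 1\right) L \left(-1\right) = \left(\frac{2}{0 - 1} + 1\right) \left(- \frac{151}{136}\right) \left(-1\right) = \left(\frac{2}{-1} + 1\right) \left(- \frac{151}{136}\right) \left(-1\right) = \left(2 \left(-1\right) + 1\right) \left(- \frac{151}{136}\right) \left(-1\right) = \left(-2 + 1\right) \left(- \frac{151}{136}\right) \left(-1\right) = \left(-1\right) \left(- \frac{151}{136}\right) \left(-1\right) = \frac{151}{136} \left(-1\right) = - \frac{151}{136}$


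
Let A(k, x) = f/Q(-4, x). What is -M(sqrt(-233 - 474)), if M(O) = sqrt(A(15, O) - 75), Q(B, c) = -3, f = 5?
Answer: -I*sqrt(690)/3 ≈ -8.756*I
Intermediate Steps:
A(k, x) = -5/3 (A(k, x) = 5/(-3) = 5*(-1/3) = -5/3)
M(O) = I*sqrt(690)/3 (M(O) = sqrt(-5/3 - 75) = sqrt(-230/3) = I*sqrt(690)/3)
-M(sqrt(-233 - 474)) = -I*sqrt(690)/3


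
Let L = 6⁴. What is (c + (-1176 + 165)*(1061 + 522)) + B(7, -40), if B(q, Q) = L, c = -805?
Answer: -1599922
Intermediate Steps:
L = 1296
B(q, Q) = 1296
(c + (-1176 + 165)*(1061 + 522)) + B(7, -40) = (-805 + (-1176 + 165)*(1061 + 522)) + 1296 = (-805 - 1011*1583) + 1296 = (-805 - 1600413) + 1296 = -1601218 + 1296 = -1599922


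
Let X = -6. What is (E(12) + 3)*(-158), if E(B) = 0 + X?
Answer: 474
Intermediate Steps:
E(B) = -6 (E(B) = 0 - 6 = -6)
(E(12) + 3)*(-158) = (-6 + 3)*(-158) = -3*(-158) = 474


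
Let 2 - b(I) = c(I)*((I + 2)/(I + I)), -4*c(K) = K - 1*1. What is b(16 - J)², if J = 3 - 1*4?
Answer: 5184/289 ≈ 17.938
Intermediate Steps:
J = -1 (J = 3 - 4 = -1)
c(K) = ¼ - K/4 (c(K) = -(K - 1*1)/4 = -(K - 1)/4 = -(-1 + K)/4 = ¼ - K/4)
b(I) = 2 - (2 + I)*(¼ - I/4)/(2*I) (b(I) = 2 - (¼ - I/4)*(I + 2)/(I + I) = 2 - (¼ - I/4)*(2 + I)/((2*I)) = 2 - (¼ - I/4)*(2 + I)*(1/(2*I)) = 2 - (¼ - I/4)*(2 + I)/(2*I) = 2 - (2 + I)*(¼ - I/4)/(2*I))
b(16 - J)² = ((-2 + (16 - 1*(-1))² + 17*(16 - 1*(-1)))/(8*(16 - 1*(-1))))² = ((-2 + (16 + 1)² + 17*(16 + 1))/(8*(16 + 1)))² = ((⅛)*(-2 + 17² + 17*17)/17)² = ((⅛)*(1/17)*(-2 + 289 + 289))² = ((⅛)*(1/17)*576)² = (72/17)² = 5184/289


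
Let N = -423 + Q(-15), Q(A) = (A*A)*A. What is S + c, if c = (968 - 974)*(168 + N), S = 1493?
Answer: 23273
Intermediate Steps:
Q(A) = A³ (Q(A) = A²*A = A³)
N = -3798 (N = -423 + (-15)³ = -423 - 3375 = -3798)
c = 21780 (c = (968 - 974)*(168 - 3798) = -6*(-3630) = 21780)
S + c = 1493 + 21780 = 23273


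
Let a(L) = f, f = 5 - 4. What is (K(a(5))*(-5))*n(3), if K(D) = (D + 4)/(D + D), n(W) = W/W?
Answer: -25/2 ≈ -12.500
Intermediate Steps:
n(W) = 1
f = 1
a(L) = 1
K(D) = (4 + D)/(2*D) (K(D) = (4 + D)/((2*D)) = (4 + D)*(1/(2*D)) = (4 + D)/(2*D))
(K(a(5))*(-5))*n(3) = (((1/2)*(4 + 1)/1)*(-5))*1 = (((1/2)*1*5)*(-5))*1 = ((5/2)*(-5))*1 = -25/2*1 = -25/2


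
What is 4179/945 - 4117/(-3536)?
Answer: 888929/159120 ≈ 5.5865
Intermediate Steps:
4179/945 - 4117/(-3536) = 4179*(1/945) - 4117*(-1/3536) = 199/45 + 4117/3536 = 888929/159120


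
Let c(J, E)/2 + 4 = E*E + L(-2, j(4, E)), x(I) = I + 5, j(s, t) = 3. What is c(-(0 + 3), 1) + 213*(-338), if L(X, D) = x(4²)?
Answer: -71958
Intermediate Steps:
x(I) = 5 + I
L(X, D) = 21 (L(X, D) = 5 + 4² = 5 + 16 = 21)
c(J, E) = 34 + 2*E² (c(J, E) = -8 + 2*(E*E + 21) = -8 + 2*(E² + 21) = -8 + 2*(21 + E²) = -8 + (42 + 2*E²) = 34 + 2*E²)
c(-(0 + 3), 1) + 213*(-338) = (34 + 2*1²) + 213*(-338) = (34 + 2*1) - 71994 = (34 + 2) - 71994 = 36 - 71994 = -71958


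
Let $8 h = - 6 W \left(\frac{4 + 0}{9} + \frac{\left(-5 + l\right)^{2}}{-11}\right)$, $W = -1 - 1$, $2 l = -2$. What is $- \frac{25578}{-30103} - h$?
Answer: $\frac{5058494}{993399} \approx 5.0921$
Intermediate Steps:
$l = -1$ ($l = \frac{1}{2} \left(-2\right) = -1$)
$W = -2$ ($W = -1 - 1 = -2$)
$h = - \frac{140}{33}$ ($h = \frac{\left(-6\right) \left(-2\right) \left(\frac{4 + 0}{9} + \frac{\left(-5 - 1\right)^{2}}{-11}\right)}{8} = \frac{12 \left(4 \cdot \frac{1}{9} + \left(-6\right)^{2} \left(- \frac{1}{11}\right)\right)}{8} = \frac{12 \left(\frac{4}{9} + 36 \left(- \frac{1}{11}\right)\right)}{8} = \frac{12 \left(\frac{4}{9} - \frac{36}{11}\right)}{8} = \frac{12 \left(- \frac{280}{99}\right)}{8} = \frac{1}{8} \left(- \frac{1120}{33}\right) = - \frac{140}{33} \approx -4.2424$)
$- \frac{25578}{-30103} - h = - \frac{25578}{-30103} - - \frac{140}{33} = \left(-25578\right) \left(- \frac{1}{30103}\right) + \frac{140}{33} = \frac{25578}{30103} + \frac{140}{33} = \frac{5058494}{993399}$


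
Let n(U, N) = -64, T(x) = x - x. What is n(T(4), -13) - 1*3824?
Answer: -3888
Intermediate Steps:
T(x) = 0
n(T(4), -13) - 1*3824 = -64 - 1*3824 = -64 - 3824 = -3888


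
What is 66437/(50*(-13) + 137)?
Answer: -66437/513 ≈ -129.51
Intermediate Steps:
66437/(50*(-13) + 137) = 66437/(-650 + 137) = 66437/(-513) = 66437*(-1/513) = -66437/513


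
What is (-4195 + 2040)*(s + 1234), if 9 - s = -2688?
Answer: -8471305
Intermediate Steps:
s = 2697 (s = 9 - 1*(-2688) = 9 + 2688 = 2697)
(-4195 + 2040)*(s + 1234) = (-4195 + 2040)*(2697 + 1234) = -2155*3931 = -8471305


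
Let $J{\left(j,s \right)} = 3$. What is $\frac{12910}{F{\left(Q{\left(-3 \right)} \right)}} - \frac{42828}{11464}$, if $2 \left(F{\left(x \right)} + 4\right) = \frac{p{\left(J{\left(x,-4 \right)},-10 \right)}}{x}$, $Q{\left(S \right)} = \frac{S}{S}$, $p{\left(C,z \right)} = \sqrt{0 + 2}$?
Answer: $- \frac{296332397}{88846} - \frac{12910 \sqrt{2}}{31} \approx -3924.3$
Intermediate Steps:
$p{\left(C,z \right)} = \sqrt{2}$
$Q{\left(S \right)} = 1$
$F{\left(x \right)} = -4 + \frac{\sqrt{2}}{2 x}$ ($F{\left(x \right)} = -4 + \frac{\sqrt{2} \frac{1}{x}}{2} = -4 + \frac{\sqrt{2}}{2 x}$)
$\frac{12910}{F{\left(Q{\left(-3 \right)} \right)}} - \frac{42828}{11464} = \frac{12910}{-4 + \frac{\sqrt{2}}{2 \cdot 1}} - \frac{42828}{11464} = \frac{12910}{-4 + \frac{1}{2} \sqrt{2} \cdot 1} - \frac{10707}{2866} = \frac{12910}{-4 + \frac{\sqrt{2}}{2}} - \frac{10707}{2866} = - \frac{10707}{2866} + \frac{12910}{-4 + \frac{\sqrt{2}}{2}}$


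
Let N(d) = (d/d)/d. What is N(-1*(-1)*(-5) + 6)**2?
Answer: 1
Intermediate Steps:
N(d) = 1/d
N(-1*(-1)*(-5) + 6)**2 = (1/(-1*(-1)*(-5) + 6))**2 = (1/(1*(-5) + 6))**2 = (1/(-5 + 6))**2 = (1/1)**2 = 1**2 = 1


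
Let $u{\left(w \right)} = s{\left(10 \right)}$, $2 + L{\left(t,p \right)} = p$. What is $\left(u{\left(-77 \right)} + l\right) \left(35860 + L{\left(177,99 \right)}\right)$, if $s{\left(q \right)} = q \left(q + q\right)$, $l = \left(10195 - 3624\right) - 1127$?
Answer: $202941308$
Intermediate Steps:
$L{\left(t,p \right)} = -2 + p$
$l = 5444$ ($l = 6571 - 1127 = 5444$)
$s{\left(q \right)} = 2 q^{2}$ ($s{\left(q \right)} = q 2 q = 2 q^{2}$)
$u{\left(w \right)} = 200$ ($u{\left(w \right)} = 2 \cdot 10^{2} = 2 \cdot 100 = 200$)
$\left(u{\left(-77 \right)} + l\right) \left(35860 + L{\left(177,99 \right)}\right) = \left(200 + 5444\right) \left(35860 + \left(-2 + 99\right)\right) = 5644 \left(35860 + 97\right) = 5644 \cdot 35957 = 202941308$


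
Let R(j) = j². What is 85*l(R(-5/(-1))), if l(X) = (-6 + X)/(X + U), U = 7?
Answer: 1615/32 ≈ 50.469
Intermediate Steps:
l(X) = (-6 + X)/(7 + X) (l(X) = (-6 + X)/(X + 7) = (-6 + X)/(7 + X))
85*l(R(-5/(-1))) = 85*((-6 + (-5/(-1))²)/(7 + (-5/(-1))²)) = 85*((-6 + (-5*(-1))²)/(7 + (-5*(-1))²)) = 85*((-6 + 5²)/(7 + 5²)) = 85*((-6 + 25)/(7 + 25)) = 85*(19/32) = 1615/32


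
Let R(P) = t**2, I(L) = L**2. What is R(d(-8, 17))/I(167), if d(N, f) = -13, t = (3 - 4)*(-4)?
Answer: 16/27889 ≈ 0.00057370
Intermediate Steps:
t = 4 (t = -1*(-4) = 4)
R(P) = 16 (R(P) = 4**2 = 16)
R(d(-8, 17))/I(167) = 16/(167**2) = 16/27889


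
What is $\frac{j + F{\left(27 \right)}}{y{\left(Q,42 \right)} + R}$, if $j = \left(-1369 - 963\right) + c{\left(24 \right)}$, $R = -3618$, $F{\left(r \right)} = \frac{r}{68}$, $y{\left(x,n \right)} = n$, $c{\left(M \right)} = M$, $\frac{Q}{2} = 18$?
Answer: $\frac{156917}{243168} \approx 0.6453$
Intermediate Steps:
$Q = 36$ ($Q = 2 \cdot 18 = 36$)
$F{\left(r \right)} = \frac{r}{68}$ ($F{\left(r \right)} = r \frac{1}{68} = \frac{r}{68}$)
$j = -2308$ ($j = \left(-1369 - 963\right) + 24 = -2332 + 24 = -2308$)
$\frac{j + F{\left(27 \right)}}{y{\left(Q,42 \right)} + R} = \frac{-2308 + \frac{1}{68} \cdot 27}{42 - 3618} = \frac{-2308 + \frac{27}{68}}{-3576} = \left(- \frac{156917}{68}\right) \left(- \frac{1}{3576}\right) = \frac{156917}{243168}$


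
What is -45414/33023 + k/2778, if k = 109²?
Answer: 266186171/91737894 ≈ 2.9016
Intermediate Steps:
k = 11881
-45414/33023 + k/2778 = -45414/33023 + 11881/2778 = 266186171/91737894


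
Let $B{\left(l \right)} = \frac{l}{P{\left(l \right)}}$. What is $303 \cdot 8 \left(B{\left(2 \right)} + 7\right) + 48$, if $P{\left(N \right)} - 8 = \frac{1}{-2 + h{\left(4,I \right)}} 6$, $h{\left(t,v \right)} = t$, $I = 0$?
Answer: $\frac{192024}{11} \approx 17457.0$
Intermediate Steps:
$P{\left(N \right)} = 11$ ($P{\left(N \right)} = 8 + \frac{1}{-2 + 4} \cdot 6 = 8 + \frac{1}{2} \cdot 6 = 8 + 3 = 11$)
$B{\left(l \right)} = \frac{l}{11}$
$303 \cdot 8 \left(B{\left(2 \right)} + 7\right) + 48 = 303 \cdot 8 \left(\frac{1}{11} \cdot 2 + 7\right) + 48 = 303 \cdot 8 \left(\frac{2}{11} + 7\right) + 48 = 303 \cdot 8 \cdot \frac{79}{11} + 48 = 303 \cdot \frac{632}{11} + 48 = \frac{191496}{11} + 48 = \frac{192024}{11}$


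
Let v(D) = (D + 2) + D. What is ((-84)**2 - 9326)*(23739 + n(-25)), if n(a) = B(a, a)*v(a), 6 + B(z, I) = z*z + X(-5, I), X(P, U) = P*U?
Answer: 27178710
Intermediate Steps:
B(z, I) = -6 + z**2 - 5*I (B(z, I) = -6 + (z*z - 5*I) = -6 + (z**2 - 5*I) = -6 + z**2 - 5*I)
v(D) = 2 + 2*D (v(D) = (2 + D) + D = 2 + 2*D)
n(a) = (2 + 2*a)*(-6 + a**2 - 5*a) (n(a) = (-6 + a**2 - 5*a)*(2 + 2*a) = (2 + 2*a)*(-6 + a**2 - 5*a))
((-84)**2 - 9326)*(23739 + n(-25)) = ((-84)**2 - 9326)*(23739 - 2*(1 - 25)*(6 - 1*(-25)**2 + 5*(-25))) = (7056 - 9326)*(23739 - 2*(-24)*(6 - 1*625 - 125)) = -2270*(23739 - 2*(-24)*(6 - 625 - 125)) = -2270*(23739 - 2*(-24)*(-744)) = -2270*(23739 - 35712) = -2270*(-11973) = 27178710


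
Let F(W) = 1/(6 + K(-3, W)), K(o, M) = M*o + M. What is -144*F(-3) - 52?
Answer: -64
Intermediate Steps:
K(o, M) = M + M*o
F(W) = 1/(6 - 2*W) (F(W) = 1/(6 + W*(1 - 3)) = 1/(6 + W*(-2)) = 1/(6 - 2*W))
-144*F(-3) - 52 = -72/(3 - 1*(-3)) - 52 = -72/(3 + 3) - 52 = -72/6 - 52 = -144*1/12 - 52 = -12 - 52 = -64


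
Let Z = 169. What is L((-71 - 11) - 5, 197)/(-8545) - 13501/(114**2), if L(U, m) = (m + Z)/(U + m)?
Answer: -6347510743/6107795100 ≈ -1.0392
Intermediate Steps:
L(U, m) = (169 + m)/(U + m) (L(U, m) = (m + 169)/(U + m) = (169 + m)/(U + m))
L((-71 - 11) - 5, 197)/(-8545) - 13501/(114**2) = ((169 + 197)/(((-71 - 11) - 5) + 197))/(-8545) - 13501/(114**2) = (366/((-82 - 5) + 197))*(-1/8545) - 13501/12996 = (366/(-87 + 197))*(-1/8545) - 13501*1/12996 = (366/110)*(-1/8545) - 13501/12996 = ((1/110)*366)*(-1/8545) - 13501/12996 = (183/55)*(-1/8545) - 13501/12996 = -183/469975 - 13501/12996 = -6347510743/6107795100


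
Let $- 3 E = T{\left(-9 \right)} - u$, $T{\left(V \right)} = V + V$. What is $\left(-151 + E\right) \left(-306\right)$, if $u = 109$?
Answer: $33252$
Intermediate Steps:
$T{\left(V \right)} = 2 V$
$E = \frac{127}{3}$ ($E = - \frac{2 \left(-9\right) - 109}{3} = - \frac{-18 - 109}{3} = \left(- \frac{1}{3}\right) \left(-127\right) = \frac{127}{3} \approx 42.333$)
$\left(-151 + E\right) \left(-306\right) = \left(-151 + \frac{127}{3}\right) \left(-306\right) = \left(- \frac{326}{3}\right) \left(-306\right) = 33252$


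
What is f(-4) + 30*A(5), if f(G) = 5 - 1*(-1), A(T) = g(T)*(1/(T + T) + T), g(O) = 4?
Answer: 618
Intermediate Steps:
A(T) = 2/T + 4*T (A(T) = 4*(1/(T + T) + T) = 4*(1/(2*T) + T) = 4*(T + 1/(2*T)) = 2/T + 4*T)
f(G) = 6 (f(G) = 5 + 1 = 6)
f(-4) + 30*A(5) = 6 + 30*(2/5 + 4*5) = 6 + 30*(2*(⅕) + 20) = 6 + 30*(⅖ + 20) = 6 + 30*(102/5) = 6 + 612 = 618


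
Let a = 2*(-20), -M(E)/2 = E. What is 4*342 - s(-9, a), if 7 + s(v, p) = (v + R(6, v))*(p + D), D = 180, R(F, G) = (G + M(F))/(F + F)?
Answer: 2880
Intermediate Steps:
M(E) = -2*E
R(F, G) = (G - 2*F)/(2*F) (R(F, G) = (G - 2*F)/(F + F) = (G - 2*F)/((2*F)) = (G - 2*F)*(1/(2*F)) = (G - 2*F)/(2*F))
a = -40
s(v, p) = -7 + (-1 + 13*v/12)*(180 + p) (s(v, p) = -7 + (v + (v/2 - 1*6)/6)*(p + 180) = -7 + (v + (v/2 - 6)/6)*(180 + p) = -7 + (v + (-6 + v/2)/6)*(180 + p) = -7 + (v + (-1 + v/12))*(180 + p) = -7 + (-1 + 13*v/12)*(180 + p))
4*342 - s(-9, a) = 4*342 - (-187 - 1*(-40) + 195*(-9) + (13/12)*(-40)*(-9)) = 1368 - (-187 + 40 - 1755 + 390) = 1368 - 1*(-1512) = 1368 + 1512 = 2880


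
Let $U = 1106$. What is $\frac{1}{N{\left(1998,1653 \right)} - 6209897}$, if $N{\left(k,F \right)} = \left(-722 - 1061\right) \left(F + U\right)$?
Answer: $- \frac{1}{11129194} \approx -8.9854 \cdot 10^{-8}$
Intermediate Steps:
$N{\left(k,F \right)} = -1971998 - 1783 F$ ($N{\left(k,F \right)} = \left(-722 - 1061\right) \left(F + 1106\right) = - 1783 \left(1106 + F\right) = -1971998 - 1783 F$)
$\frac{1}{N{\left(1998,1653 \right)} - 6209897} = \frac{1}{\left(-1971998 - 2947299\right) - 6209897} = \frac{1}{-4919297 - 6209897} = \frac{1}{-11129194} = - \frac{1}{11129194}$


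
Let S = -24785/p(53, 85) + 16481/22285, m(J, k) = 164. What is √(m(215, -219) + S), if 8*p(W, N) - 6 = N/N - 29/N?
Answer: I*√1177796270299518835/6306655 ≈ 172.08*I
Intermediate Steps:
p(W, N) = 7/8 - 29/(8*N) (p(W, N) = ¾ + (N/N - 29/N)/8 = ¾ + (1 - 29/N)/8 = ¾ + (⅛ - 29/(8*N)) = 7/8 - 29/(8*N))
S = -187788802377/6306655 (S = -24785*680/(-29 + 7*85) + 16481/22285 = -24785*680/(-29 + 595) + 16481*(1/22285) = -24785/((⅛)*(1/85)*566) + 16481/22285 = -24785/283/340 + 16481/22285 = -24785*340/283 + 16481/22285 = -8426900/283 + 16481/22285 = -187788802377/6306655 ≈ -29776.)
√(m(215, -219) + S) = √(164 - 187788802377/6306655) = √(-186754510957/6306655) = I*√1177796270299518835/6306655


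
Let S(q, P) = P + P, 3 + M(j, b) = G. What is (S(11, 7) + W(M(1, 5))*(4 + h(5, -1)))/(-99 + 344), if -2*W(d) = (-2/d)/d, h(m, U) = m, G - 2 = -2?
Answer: 3/49 ≈ 0.061224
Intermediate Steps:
G = 0 (G = 2 - 2 = 0)
M(j, b) = -3 (M(j, b) = -3 + 0 = -3)
S(q, P) = 2*P
W(d) = d**(-2) (W(d) = -(-2/d)/(2*d) = -(-1)/d**2 = d**(-2))
(S(11, 7) + W(M(1, 5))*(4 + h(5, -1)))/(-99 + 344) = (2*7 + (4 + 5)/(-3)**2)/(-99 + 344) = (14 + (1/9)*9)/245 = (14 + 1)*(1/245) = 15*(1/245) = 3/49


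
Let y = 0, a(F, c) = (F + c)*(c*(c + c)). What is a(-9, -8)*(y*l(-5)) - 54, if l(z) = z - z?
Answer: -54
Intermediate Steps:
a(F, c) = 2*c**2*(F + c) (a(F, c) = (F + c)*(c*(2*c)) = (F + c)*(2*c**2) = 2*c**2*(F + c))
l(z) = 0
a(-9, -8)*(y*l(-5)) - 54 = (2*(-8)**2*(-9 - 8))*(0*0) - 54 = (2*64*(-17))*0 - 54 = -2176*0 - 54 = 0 - 54 = -54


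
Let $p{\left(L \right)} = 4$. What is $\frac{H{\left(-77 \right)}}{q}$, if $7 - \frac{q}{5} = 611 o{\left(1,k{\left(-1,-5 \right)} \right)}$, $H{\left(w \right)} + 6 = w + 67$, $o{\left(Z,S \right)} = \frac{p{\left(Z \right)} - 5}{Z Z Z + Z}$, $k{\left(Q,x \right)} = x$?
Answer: $- \frac{32}{3125} \approx -0.01024$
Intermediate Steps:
$o{\left(Z,S \right)} = - \frac{1}{Z + Z^{3}}$ ($o{\left(Z,S \right)} = \frac{4 - 5}{Z Z Z + Z} = - \frac{1}{Z^{2} Z + Z} = - \frac{1}{Z^{3} + Z} = - \frac{1}{Z + Z^{3}}$)
$H{\left(w \right)} = 61 + w$ ($H{\left(w \right)} = -6 + \left(w + 67\right) = -6 + \left(67 + w\right) = 61 + w$)
$q = \frac{3125}{2}$ ($q = 35 - 5 \cdot 611 \left(- \frac{1}{1 + 1^{3}}\right) = 35 - 5 \cdot 611 \left(- \frac{1}{1 + 1}\right) = 35 - 5 \cdot 611 \left(- \frac{1}{2}\right) = 35 - - \frac{3055}{2} = 35 + \frac{3055}{2} = \frac{3125}{2} \approx 1562.5$)
$\frac{H{\left(-77 \right)}}{q} = \frac{61 - 77}{\frac{3125}{2}} = \left(-16\right) \frac{2}{3125} = - \frac{32}{3125}$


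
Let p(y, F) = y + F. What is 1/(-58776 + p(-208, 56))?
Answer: -1/58928 ≈ -1.6970e-5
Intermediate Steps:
p(y, F) = F + y
1/(-58776 + p(-208, 56)) = 1/(-58776 + (56 - 208)) = 1/(-58776 - 152) = 1/(-58928) = -1/58928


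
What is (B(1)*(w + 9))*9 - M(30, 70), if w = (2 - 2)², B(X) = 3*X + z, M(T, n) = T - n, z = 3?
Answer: 526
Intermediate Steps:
B(X) = 3 + 3*X (B(X) = 3*X + 3 = 3 + 3*X)
w = 0 (w = 0² = 0)
(B(1)*(w + 9))*9 - M(30, 70) = ((3 + 3*1)*(0 + 9))*9 - (30 - 1*70) = ((3 + 3)*9)*9 - (30 - 70) = (6*9)*9 - 1*(-40) = 54*9 + 40 = 486 + 40 = 526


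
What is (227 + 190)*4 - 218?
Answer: 1450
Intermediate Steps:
(227 + 190)*4 - 218 = 417*4 - 218 = 1668 - 218 = 1450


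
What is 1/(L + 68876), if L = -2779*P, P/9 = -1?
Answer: 1/93887 ≈ 1.0651e-5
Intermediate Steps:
P = -9 (P = 9*(-1) = -9)
L = 25011 (L = -2779*(-9) = 25011)
1/(L + 68876) = 1/(25011 + 68876) = 1/93887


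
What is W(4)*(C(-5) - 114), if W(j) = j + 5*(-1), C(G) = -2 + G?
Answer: 121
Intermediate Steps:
W(j) = -5 + j (W(j) = j - 5 = -5 + j)
W(4)*(C(-5) - 114) = (-5 + 4)*((-2 - 5) - 114) = -(-7 - 114) = -1*(-121) = 121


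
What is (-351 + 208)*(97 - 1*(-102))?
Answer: -28457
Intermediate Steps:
(-351 + 208)*(97 - 1*(-102)) = -143*(97 + 102) = -143*199 = -28457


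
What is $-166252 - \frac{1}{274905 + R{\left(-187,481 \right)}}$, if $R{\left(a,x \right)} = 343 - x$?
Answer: $- \frac{45680563285}{274767} \approx -1.6625 \cdot 10^{5}$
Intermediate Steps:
$-166252 - \frac{1}{274905 + R{\left(-187,481 \right)}} = -166252 - \frac{1}{274905 + \left(343 - 481\right)} = -166252 - \frac{1}{274905 - 138} = -166252 - \frac{1}{274767} = - \frac{45680563285}{274767}$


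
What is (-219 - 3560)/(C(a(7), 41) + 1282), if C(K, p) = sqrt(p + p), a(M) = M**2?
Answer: -2422339/821721 + 3779*sqrt(82)/1643442 ≈ -2.9271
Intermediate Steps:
C(K, p) = sqrt(2)*sqrt(p) (C(K, p) = sqrt(2*p) = sqrt(2)*sqrt(p))
(-219 - 3560)/(C(a(7), 41) + 1282) = (-219 - 3560)/(sqrt(2)*sqrt(41) + 1282) = -3779/(sqrt(82) + 1282) = -3779/(1282 + sqrt(82))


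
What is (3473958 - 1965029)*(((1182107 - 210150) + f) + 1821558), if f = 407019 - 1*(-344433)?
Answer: 5349103510343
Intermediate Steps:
f = 751452 (f = 407019 + 344433 = 751452)
(3473958 - 1965029)*(((1182107 - 210150) + f) + 1821558) = (3473958 - 1965029)*(((1182107 - 210150) + 751452) + 1821558) = 1508929*((971957 + 751452) + 1821558) = 1508929*(1723409 + 1821558) = 1508929*3544967 = 5349103510343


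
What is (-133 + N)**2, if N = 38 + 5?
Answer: 8100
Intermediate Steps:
N = 43
(-133 + N)**2 = (-133 + 43)**2 = (-90)**2 = 8100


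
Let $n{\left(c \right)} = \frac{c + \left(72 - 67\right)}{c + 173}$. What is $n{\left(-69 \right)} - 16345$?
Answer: $- \frac{212493}{13} \approx -16346.0$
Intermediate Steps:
$n{\left(c \right)} = \frac{5 + c}{173 + c}$ ($n{\left(c \right)} = \frac{c + \left(72 - 67\right)}{173 + c} = \frac{c + 5}{173 + c} = \frac{5 + c}{173 + c}$)
$n{\left(-69 \right)} - 16345 = \frac{5 - 69}{173 - 69} - 16345 = \frac{1}{104} \left(-64\right) - 16345 = - \frac{8}{13} - 16345 = - \frac{212493}{13}$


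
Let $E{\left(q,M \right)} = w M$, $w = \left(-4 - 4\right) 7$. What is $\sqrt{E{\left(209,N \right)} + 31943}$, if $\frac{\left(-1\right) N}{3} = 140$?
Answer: $\sqrt{55463} \approx 235.51$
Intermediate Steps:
$N = -420$ ($N = \left(-3\right) 140 = -420$)
$w = -56$ ($w = \left(-8\right) 7 = -56$)
$E{\left(q,M \right)} = - 56 M$
$\sqrt{E{\left(209,N \right)} + 31943} = \sqrt{\left(-56\right) \left(-420\right) + 31943} = \sqrt{23520 + 31943} = \sqrt{55463}$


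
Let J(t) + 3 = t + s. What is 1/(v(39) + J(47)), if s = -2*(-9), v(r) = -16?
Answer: 1/46 ≈ 0.021739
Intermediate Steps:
s = 18
J(t) = 15 + t (J(t) = -3 + (t + 18) = -3 + (18 + t) = 15 + t)
1/(v(39) + J(47)) = 1/(-16 + (15 + 47)) = 1/(-16 + 62) = 1/46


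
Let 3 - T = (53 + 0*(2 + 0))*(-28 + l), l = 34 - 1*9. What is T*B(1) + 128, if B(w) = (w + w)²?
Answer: 776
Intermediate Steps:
l = 25 (l = 34 - 9 = 25)
T = 162 (T = 3 - (53 + 0*(2 + 0))*(-28 + 25) = 3 - (53 + 0*2)*(-3) = 3 - (53 + 0)*(-3) = 3 - 53*(-3) = 3 - 1*(-159) = 3 + 159 = 162)
B(w) = 4*w² (B(w) = (2*w)² = 4*w²)
T*B(1) + 128 = 162*(4*1²) + 128 = 162*(4*1) + 128 = 162*4 + 128 = 648 + 128 = 776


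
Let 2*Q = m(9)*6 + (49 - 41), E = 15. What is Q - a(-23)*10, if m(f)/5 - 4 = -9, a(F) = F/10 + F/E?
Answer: -98/3 ≈ -32.667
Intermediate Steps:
a(F) = F/6 (a(F) = F/10 + F/15 = F/6)
m(f) = -25 (m(f) = 20 + 5*(-9) = 20 - 45 = -25)
Q = -71 (Q = (-25*6 + (49 - 41))/2 = (-150 + 8)/2 = (1/2)*(-142) = -71)
Q - a(-23)*10 = -71 - (1/6)*(-23)*10 = -71 - (-23)*10/6 = -71 - 1*(-115/3) = -71 + 115/3 = -98/3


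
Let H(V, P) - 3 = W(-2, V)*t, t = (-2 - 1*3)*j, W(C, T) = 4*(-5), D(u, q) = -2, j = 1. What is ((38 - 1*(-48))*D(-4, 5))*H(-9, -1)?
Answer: -17716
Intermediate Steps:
W(C, T) = -20
t = -5 (t = (-2 - 1*3)*1 = (-2 - 3)*1 = -5*1 = -5)
H(V, P) = 103 (H(V, P) = 3 - 20*(-5) = 3 + 100 = 103)
((38 - 1*(-48))*D(-4, 5))*H(-9, -1) = ((38 - 1*(-48))*(-2))*103 = ((38 + 48)*(-2))*103 = (86*(-2))*103 = -172*103 = -17716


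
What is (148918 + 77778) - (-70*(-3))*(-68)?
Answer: 240976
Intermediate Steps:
(148918 + 77778) - (-70*(-3))*(-68) = 226696 - 210*(-68) = 226696 - 1*(-14280) = 226696 + 14280 = 240976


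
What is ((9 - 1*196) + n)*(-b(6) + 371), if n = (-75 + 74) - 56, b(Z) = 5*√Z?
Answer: -90524 + 1220*√6 ≈ -87536.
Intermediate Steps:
n = -57 (n = -1 - 56 = -57)
((9 - 1*196) + n)*(-b(6) + 371) = ((9 - 1*196) - 57)*(-5*√6 + 371) = ((9 - 196) - 57)*(-5*√6 + 371) = (-187 - 57)*(371 - 5*√6) = -244*(371 - 5*√6) = -90524 + 1220*√6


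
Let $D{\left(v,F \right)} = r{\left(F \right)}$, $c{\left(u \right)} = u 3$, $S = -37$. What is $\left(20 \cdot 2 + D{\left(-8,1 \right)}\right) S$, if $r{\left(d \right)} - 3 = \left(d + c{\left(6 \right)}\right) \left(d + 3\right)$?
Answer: $-4403$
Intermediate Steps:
$c{\left(u \right)} = 3 u$
$r{\left(d \right)} = 3 + \left(3 + d\right) \left(18 + d\right)$ ($r{\left(d \right)} = 3 + \left(d + 3 \cdot 6\right) \left(d + 3\right) = 3 + \left(d + 18\right) \left(3 + d\right) = 3 + \left(18 + d\right) \left(3 + d\right) = 3 + \left(3 + d\right) \left(18 + d\right)$)
$D{\left(v,F \right)} = 57 + F^{2} + 21 F$
$\left(20 \cdot 2 + D{\left(-8,1 \right)}\right) S = \left(20 \cdot 2 + \left(57 + 1^{2} + 21 \cdot 1\right)\right) \left(-37\right) = \left(40 + \left(57 + 1 + 21\right)\right) \left(-37\right) = \left(40 + 79\right) \left(-37\right) = 119 \left(-37\right) = -4403$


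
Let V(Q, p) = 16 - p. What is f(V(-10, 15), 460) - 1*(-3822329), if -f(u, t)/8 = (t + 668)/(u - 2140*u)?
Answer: 2725323585/713 ≈ 3.8223e+6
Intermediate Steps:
f(u, t) = 8*(668 + t)/(2139*u) (f(u, t) = -8*(t + 668)/(u - 2140*u) = -8*(668 + t)/((-2139*u)) = -8*(668 + t)*(-1/(2139*u)) = -(-8)*(668 + t)/(2139*u) = 8*(668 + t)/(2139*u))
f(V(-10, 15), 460) - 1*(-3822329) = 8*(668 + 460)/(2139*(16 - 1*15)) - 1*(-3822329) = (8/2139)*1128/(16 - 15) + 3822329 = (8/2139)*1128/1 + 3822329 = (8/2139)*1*1128 + 3822329 = 3008/713 + 3822329 = 2725323585/713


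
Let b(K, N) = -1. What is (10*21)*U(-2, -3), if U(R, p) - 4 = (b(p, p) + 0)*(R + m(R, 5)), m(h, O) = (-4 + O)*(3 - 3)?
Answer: 1260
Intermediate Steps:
m(h, O) = 0 (m(h, O) = (-4 + O)*0 = 0)
U(R, p) = 4 - R (U(R, p) = 4 + (-1 + 0)*(R + 0) = 4 - R)
(10*21)*U(-2, -3) = (10*21)*(4 - 1*(-2)) = 210*(4 + 2) = 210*6 = 1260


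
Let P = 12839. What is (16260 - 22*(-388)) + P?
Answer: 37635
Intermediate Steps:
(16260 - 22*(-388)) + P = (16260 - 22*(-388)) + 12839 = (16260 + 8536) + 12839 = 24796 + 12839 = 37635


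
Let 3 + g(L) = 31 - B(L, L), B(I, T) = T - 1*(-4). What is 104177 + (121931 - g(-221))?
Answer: 225863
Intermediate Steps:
B(I, T) = 4 + T (B(I, T) = T + 4 = 4 + T)
g(L) = 24 - L (g(L) = -3 + (31 - (4 + L)) = -3 + (31 + (-4 - L)) = -3 + (27 - L) = 24 - L)
104177 + (121931 - g(-221)) = 104177 + (121931 - (24 - 1*(-221))) = 104177 + (121931 - (24 + 221)) = 104177 + (121931 - 1*245) = 104177 + (121931 - 245) = 104177 + 121686 = 225863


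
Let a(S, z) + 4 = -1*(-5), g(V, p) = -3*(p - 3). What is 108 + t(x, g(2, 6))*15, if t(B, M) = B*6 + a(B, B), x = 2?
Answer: 303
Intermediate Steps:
g(V, p) = 9 - 3*p (g(V, p) = -3*(-3 + p) = 9 - 3*p)
a(S, z) = 1 (a(S, z) = -4 - 1*(-5) = -4 + 5 = 1)
t(B, M) = 1 + 6*B (t(B, M) = B*6 + 1 = 6*B + 1 = 1 + 6*B)
108 + t(x, g(2, 6))*15 = 108 + (1 + 6*2)*15 = 108 + (1 + 12)*15 = 108 + 13*15 = 108 + 195 = 303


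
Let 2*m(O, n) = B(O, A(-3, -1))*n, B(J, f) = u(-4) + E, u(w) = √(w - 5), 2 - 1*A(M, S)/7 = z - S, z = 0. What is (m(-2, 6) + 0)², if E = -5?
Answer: 144 - 270*I ≈ 144.0 - 270.0*I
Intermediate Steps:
A(M, S) = 14 + 7*S (A(M, S) = 14 - 7*(0 - S) = 14 - (-7)*S = 14 + 7*S)
u(w) = √(-5 + w)
B(J, f) = -5 + 3*I (B(J, f) = √(-5 - 4) - 5 = √(-9) - 5 = 3*I - 5 = -5 + 3*I)
m(O, n) = n*(-5 + 3*I)/2 (m(O, n) = ((-5 + 3*I)*n)/2 = (n*(-5 + 3*I))/2 = n*(-5 + 3*I)/2)
(m(-2, 6) + 0)² = (-½*6*(5 - 3*I) + 0)² = ((-15 + 9*I) + 0)² = (-15 + 9*I)²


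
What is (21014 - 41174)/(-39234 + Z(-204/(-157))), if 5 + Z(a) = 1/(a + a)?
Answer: 1645056/3201871 ≈ 0.51378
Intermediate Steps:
Z(a) = -5 + 1/(2*a) (Z(a) = -5 + 1/(a + a) = -5 + 1/(2*a))
(21014 - 41174)/(-39234 + Z(-204/(-157))) = (21014 - 41174)/(-39234 + (-5 + 1/(2*((-204/(-157)))))) = -20160/(-39234 + (-5 + 1/(2*((-204*(-1/157)))))) = -20160/(-39234 + (-5 + 1/(2*(204/157)))) = -20160/(-39234 + (-5 + (1/2)*(157/204))) = -20160/(-39234 + (-5 + 157/408)) = -20160/(-39234 - 1883/408) = -20160/(-16009355/408) = -20160*(-408/16009355) = 1645056/3201871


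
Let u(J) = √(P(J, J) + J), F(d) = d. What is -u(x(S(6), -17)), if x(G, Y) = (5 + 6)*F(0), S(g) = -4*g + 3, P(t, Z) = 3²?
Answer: -3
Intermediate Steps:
P(t, Z) = 9
S(g) = 3 - 4*g
x(G, Y) = 0 (x(G, Y) = (5 + 6)*0 = 11*0 = 0)
u(J) = √(9 + J)
-u(x(S(6), -17)) = -√(9 + 0) = -√9 = -1*3 = -3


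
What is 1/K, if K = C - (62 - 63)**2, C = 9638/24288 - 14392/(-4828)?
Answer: 14657808/34852837 ≈ 0.42056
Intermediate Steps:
C = 49510645/14657808 (C = 9638*(1/24288) - 14392*(-1/4828) = 4819/12144 + 3598/1207 = 49510645/14657808 ≈ 3.3778)
K = 34852837/14657808 (K = 49510645/14657808 - (62 - 63)**2 = 49510645/14657808 - 1*(-1)**2 = 49510645/14657808 - 1*1 = 49510645/14657808 - 1 = 34852837/14657808 ≈ 2.3778)
1/K = 1/(34852837/14657808) = 14657808/34852837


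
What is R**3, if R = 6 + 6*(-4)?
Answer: -5832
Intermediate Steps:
R = -18 (R = 6 - 24 = -18)
R**3 = (-18)**3 = -5832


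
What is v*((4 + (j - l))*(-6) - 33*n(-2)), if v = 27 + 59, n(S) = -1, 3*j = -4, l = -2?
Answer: 430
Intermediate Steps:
j = -4/3 (j = (⅓)*(-4) = -4/3 ≈ -1.3333)
v = 86
v*((4 + (j - l))*(-6) - 33*n(-2)) = 86*((4 + (-4/3 - 1*(-2)))*(-6) - 33*(-1)) = 86*((4 + (-4/3 + 2))*(-6) + 33) = 86*((4 + ⅔)*(-6) + 33) = 86*((14/3)*(-6) + 33) = 86*(-28 + 33) = 86*5 = 430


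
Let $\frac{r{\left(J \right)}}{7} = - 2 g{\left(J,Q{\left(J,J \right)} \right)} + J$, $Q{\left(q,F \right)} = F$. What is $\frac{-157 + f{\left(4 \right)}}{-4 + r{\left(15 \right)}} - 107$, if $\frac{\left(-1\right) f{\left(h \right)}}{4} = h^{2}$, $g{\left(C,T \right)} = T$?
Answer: $- \frac{11442}{109} \approx -104.97$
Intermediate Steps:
$r{\left(J \right)} = - 7 J$ ($r{\left(J \right)} = 7 \left(- 2 J + J\right) = 7 \left(- J\right) = - 7 J$)
$f{\left(h \right)} = - 4 h^{2}$
$\frac{-157 + f{\left(4 \right)}}{-4 + r{\left(15 \right)}} - 107 = \frac{-157 - 4 \cdot 4^{2}}{-4 - 105} - 107 = \frac{-157 - 64}{-4 - 105} - 107 = \frac{-157 - 64}{-109} - 107 = \left(-221\right) \left(- \frac{1}{109}\right) - 107 = \frac{221}{109} - 107 = - \frac{11442}{109}$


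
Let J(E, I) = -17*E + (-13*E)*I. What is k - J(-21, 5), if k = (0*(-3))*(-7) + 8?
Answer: -1714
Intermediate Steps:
J(E, I) = -17*E - 13*E*I
k = 8 (k = 0*(-7) + 8 = 0 + 8 = 8)
k - J(-21, 5) = 8 - (-1)*(-21)*(17 + 13*5) = 8 - (-1)*(-21)*(17 + 65) = 8 - (-1)*(-21)*82 = 8 - 1*1722 = 8 - 1722 = -1714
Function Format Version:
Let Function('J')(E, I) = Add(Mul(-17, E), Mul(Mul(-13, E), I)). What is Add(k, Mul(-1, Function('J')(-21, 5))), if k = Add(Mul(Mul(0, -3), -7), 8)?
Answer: -1714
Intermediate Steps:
Function('J')(E, I) = Add(Mul(-17, E), Mul(-13, E, I))
k = 8 (k = Add(Mul(0, -7), 8) = Add(0, 8) = 8)
Add(k, Mul(-1, Function('J')(-21, 5))) = Add(8, Mul(-1, Mul(-1, -21, Add(17, Mul(13, 5))))) = Add(8, Mul(-1, Mul(-1, -21, Add(17, 65)))) = Add(8, Mul(-1, Mul(-1, -21, 82))) = Add(8, Mul(-1, 1722)) = Add(8, -1722) = -1714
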